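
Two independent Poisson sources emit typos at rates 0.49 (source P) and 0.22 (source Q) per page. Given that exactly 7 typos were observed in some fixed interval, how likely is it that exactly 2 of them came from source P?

Given the total, each event is independently from source P with probability p = λ_P/(λ_P+λ_Q) = 0.49/0.71 ≈ 0.6901.
So K ~ Binomial(7, 0.49/0.71): P(K = 2) = C(7,2) · (0.49/0.71)^2 · (0.22/0.71)^5 ≈ 0.0286.

0.0286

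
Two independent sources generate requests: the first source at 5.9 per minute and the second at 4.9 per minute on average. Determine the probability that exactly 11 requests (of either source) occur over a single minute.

Independent Poisson processes superpose: combined rate λ = 5.9 + 4.9 = 10.8 per minute.
So μ = 10.8.
P(N = 11) = e^(−10.8) · 10.8^11/11! ≈ 0.1192.

0.1192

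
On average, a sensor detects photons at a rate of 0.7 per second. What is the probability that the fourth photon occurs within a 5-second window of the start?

0.4634

Over the interval, μ = 0.7 × 5 = 3.5 (a 5-second window = 5 seconds).
The fourth arrival falls in the interval iff at least 4 events occur there: P(S_4 ≤ t) = P(N ≥ 4) = 1 − P(N ≤ 3) ≈ 0.4634.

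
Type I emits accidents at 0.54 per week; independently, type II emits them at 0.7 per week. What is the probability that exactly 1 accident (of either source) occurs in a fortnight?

Independent Poisson processes superpose: combined rate λ = 0.54 + 0.7 = 1.24 per week.
Over the interval, μ = 1.24 × 2 = 2.48 (a fortnight = 2 weeks).
P(N = 1) = e^(−2.48) · 2.48^1/1! ≈ 0.2077.

0.2077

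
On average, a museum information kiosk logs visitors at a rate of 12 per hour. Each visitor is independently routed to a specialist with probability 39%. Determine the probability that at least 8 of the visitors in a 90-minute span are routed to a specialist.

Thinning: the visitors that are routed to a specialist themselves form a Poisson process with rate 0.39 × 12 = 4.68 per hour.
Over the interval, μ = 4.68 × 1.5 = 7.02 (a 90-minute span = 1.5 hours).
P(N ≥ 8) = 1 − P(N ≤ 7) ≈ 0.4043.

0.4043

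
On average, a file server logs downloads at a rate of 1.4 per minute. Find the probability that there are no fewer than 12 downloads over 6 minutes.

Over the interval, μ = 1.4 × 6 = 8.4 (6 minutes).
P(N ≥ 12) = 1 − P(N ≤ 11) = 1 − Σ_{j=0}^{11} e^(−μ) μ^j/j! ≈ 0.1429.

0.1429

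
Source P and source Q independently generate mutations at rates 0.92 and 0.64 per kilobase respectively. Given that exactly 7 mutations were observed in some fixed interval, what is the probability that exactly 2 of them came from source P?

0.0849

Given the total, each event is independently from source P with probability p = λ_P/(λ_P+λ_Q) = 0.92/1.56 ≈ 0.5897.
So K ~ Binomial(7, 0.92/1.56): P(K = 2) = C(7,2) · (0.92/1.56)^2 · (0.64/1.56)^5 ≈ 0.0849.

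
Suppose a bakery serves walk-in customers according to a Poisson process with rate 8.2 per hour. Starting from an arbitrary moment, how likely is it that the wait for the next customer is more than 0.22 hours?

0.1646

The wait for the next event is exponential with rate λ = 8.2 per hour.
P(T > 0.22) = e^(−λt) = e^(−8.2 × 0.22) = e^(−1.804) ≈ 0.1646.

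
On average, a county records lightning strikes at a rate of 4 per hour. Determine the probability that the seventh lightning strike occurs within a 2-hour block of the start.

0.6866

Over the interval, μ = 4 × 2 = 8 (a 2-hour block = 2 hours).
The seventh arrival falls in the interval iff at least 7 events occur there: P(S_7 ≤ t) = P(N ≥ 7) = 1 − P(N ≤ 6) ≈ 0.6866.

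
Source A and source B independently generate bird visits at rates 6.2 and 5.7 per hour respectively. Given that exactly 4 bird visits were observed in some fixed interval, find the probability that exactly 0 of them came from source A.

Given the total, each event is independently from source A with probability p = λ_A/(λ_A+λ_B) = 6.2/11.9 ≈ 0.5210.
So K ~ Binomial(4, 6.2/11.9): P(K = 0) = C(4,0) · (6.2/11.9)^0 · (5.7/11.9)^4 ≈ 0.0526.

0.0526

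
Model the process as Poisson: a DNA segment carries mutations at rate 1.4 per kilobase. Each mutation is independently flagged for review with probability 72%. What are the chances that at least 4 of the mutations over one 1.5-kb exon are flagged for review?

Thinning: the mutations that are flagged for review themselves form a Poisson process with rate 0.72 × 1.4 = 1.008 per kilobase.
Over the interval, μ = 1.008 × 1.5 = 1.512 (a 1.5-kb exon = 1.5 kilobases).
P(N ≥ 4) = 1 − P(N ≤ 3) ≈ 0.0672.

0.0672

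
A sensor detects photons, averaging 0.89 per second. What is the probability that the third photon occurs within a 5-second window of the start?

0.8207

Over the interval, μ = 0.89 × 5 = 4.45 (a 5-second window = 5 seconds).
The third arrival falls in the interval iff at least 3 events occur there: P(S_3 ≤ t) = P(N ≥ 3) = 1 − P(N ≤ 2) ≈ 0.8207.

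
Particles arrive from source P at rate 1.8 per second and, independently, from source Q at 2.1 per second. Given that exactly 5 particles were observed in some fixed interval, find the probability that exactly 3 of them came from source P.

Given the total, each event is independently from source P with probability p = λ_P/(λ_P+λ_Q) = 1.8/3.9 ≈ 0.4615.
So K ~ Binomial(5, 1.8/3.9): P(K = 3) = C(5,3) · (1.8/3.9)^3 · (2.1/3.9)^2 ≈ 0.2851.

0.2851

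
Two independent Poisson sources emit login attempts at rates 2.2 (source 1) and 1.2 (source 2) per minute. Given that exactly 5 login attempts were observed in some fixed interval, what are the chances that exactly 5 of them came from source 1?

Given the total, each event is independently from source 1 with probability p = λ_1/(λ_1+λ_2) = 2.2/3.4 ≈ 0.6471.
So K ~ Binomial(5, 2.2/3.4): P(K = 5) = C(5,5) · (2.2/3.4)^5 · (1.2/3.4)^0 ≈ 0.1134.

0.1134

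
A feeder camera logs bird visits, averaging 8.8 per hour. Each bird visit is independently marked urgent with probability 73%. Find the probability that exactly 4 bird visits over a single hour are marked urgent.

0.1151

Thinning: the bird visits that are marked urgent themselves form a Poisson process with rate 0.73 × 8.8 = 6.424 per hour.
So μ = 6.424.
P(N = 4) = e^(−6.424) · 6.424^4/4! ≈ 0.1151.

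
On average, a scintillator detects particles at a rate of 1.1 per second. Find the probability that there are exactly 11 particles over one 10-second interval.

Over the interval, μ = 1.1 × 10 = 11 (a 10-second interval = 10 seconds).
P(N = 11) = e^(−μ) μ^11/11! = e^(−11) · 11^11/39916800 ≈ 0.1194.

0.1194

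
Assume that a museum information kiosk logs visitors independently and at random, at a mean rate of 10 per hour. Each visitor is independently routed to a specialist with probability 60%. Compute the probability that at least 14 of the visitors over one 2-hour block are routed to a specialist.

Thinning: the visitors that are routed to a specialist themselves form a Poisson process with rate 0.6 × 10 = 6 per hour.
Over the interval, μ = 6 × 2 = 12 (a 2-hour block = 2 hours).
P(N ≥ 14) = 1 − P(N ≤ 13) ≈ 0.3185.

0.3185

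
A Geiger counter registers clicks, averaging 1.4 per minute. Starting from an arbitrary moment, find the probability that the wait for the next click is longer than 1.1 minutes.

The wait for the next event is exponential with rate λ = 1.4 per minute.
P(T > 1.1) = e^(−λt) = e^(−1.4 × 1.1) = e^(−1.54) ≈ 0.2144.

0.2144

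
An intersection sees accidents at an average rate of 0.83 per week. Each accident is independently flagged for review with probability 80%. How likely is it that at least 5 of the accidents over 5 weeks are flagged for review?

Thinning: the accidents that are flagged for review themselves form a Poisson process with rate 0.8 × 0.83 = 0.664 per week.
Over the interval, μ = 0.664 × 5 = 3.32 (5 weeks).
P(N ≥ 5) = 1 − P(N ≤ 4) ≈ 0.2411.

0.2411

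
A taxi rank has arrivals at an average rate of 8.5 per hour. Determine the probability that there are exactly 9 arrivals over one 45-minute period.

Over the interval, μ = 8.5 × 0.75 = 6.375 (a 45-minute period = 0.75 hours).
P(N = 9) = e^(−μ) μ^9/9! = e^(−6.375) · 6.375^9/362880 ≈ 0.0816.

0.0816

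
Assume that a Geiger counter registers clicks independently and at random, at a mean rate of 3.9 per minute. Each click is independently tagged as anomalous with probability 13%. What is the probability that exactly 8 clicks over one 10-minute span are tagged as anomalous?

Thinning: the clicks that are tagged as anomalous themselves form a Poisson process with rate 0.13 × 3.9 = 0.507 per minute.
Over the interval, μ = 0.507 × 10 = 5.07 (a 10-minute span = 10 minutes).
P(N = 8) = e^(−5.07) · 5.07^8/8! ≈ 0.0680.

0.0680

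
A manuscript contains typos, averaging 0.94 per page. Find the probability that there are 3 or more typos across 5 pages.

Over the interval, μ = 0.94 × 5 = 4.7 (5 pages).
P(N ≥ 3) = 1 − P(N ≤ 2) = 1 − Σ_{j=0}^{2} e^(−μ) μ^j/j! ≈ 0.8477.

0.8477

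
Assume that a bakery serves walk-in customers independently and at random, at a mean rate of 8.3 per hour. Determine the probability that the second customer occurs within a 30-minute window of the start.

0.9188

Over the interval, μ = 8.3 × 0.5 = 4.15 (a 30-minute window = 0.5 hours).
The second arrival falls in the interval iff at least 2 events occur there: P(S_2 ≤ t) = P(N ≥ 2) = 1 − P(N ≤ 1) ≈ 0.9188.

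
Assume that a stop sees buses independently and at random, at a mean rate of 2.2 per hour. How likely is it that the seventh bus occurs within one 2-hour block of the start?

Over the interval, μ = 2.2 × 2 = 4.4 (a 2-hour block = 2 hours).
The seventh arrival falls in the interval iff at least 7 events occur there: P(S_7 ≤ t) = P(N ≥ 7) = 1 − P(N ≤ 6) ≈ 0.1564.

0.1564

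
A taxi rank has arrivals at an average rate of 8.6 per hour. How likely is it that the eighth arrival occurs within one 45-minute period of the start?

Over the interval, μ = 8.6 × 0.75 = 6.45 (a 45-minute period = 0.75 hours).
The eighth arrival falls in the interval iff at least 8 events occur there: P(S_8 ≤ t) = P(N ≥ 8) = 1 − P(N ≤ 7) ≈ 0.3199.

0.3199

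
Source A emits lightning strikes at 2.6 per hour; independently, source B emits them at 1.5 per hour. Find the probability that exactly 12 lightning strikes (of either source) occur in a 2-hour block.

0.0530

Independent Poisson processes superpose: combined rate λ = 2.6 + 1.5 = 4.1 per hour.
Over the interval, μ = 4.1 × 2 = 8.2 (a 2-hour block = 2 hours).
P(N = 12) = e^(−8.2) · 8.2^12/12! ≈ 0.0530.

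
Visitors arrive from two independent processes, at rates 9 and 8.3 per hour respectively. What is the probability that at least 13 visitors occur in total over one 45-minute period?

0.5341

Independent Poisson processes superpose: combined rate λ = 9 + 8.3 = 17.3 per hour.
Over the interval, μ = 17.3 × 0.75 = 12.975 (a 45-minute period = 0.75 hours).
P(N ≥ 13) = 1 − P(N ≤ 12) ≈ 0.5341.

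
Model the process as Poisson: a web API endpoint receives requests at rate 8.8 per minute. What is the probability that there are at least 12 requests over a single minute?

0.1780

With mean μ = 8.8 per minute,
P(N ≥ 12) = 1 − P(N ≤ 11) = 1 − Σ_{j=0}^{11} e^(−μ) μ^j/j! ≈ 0.1780.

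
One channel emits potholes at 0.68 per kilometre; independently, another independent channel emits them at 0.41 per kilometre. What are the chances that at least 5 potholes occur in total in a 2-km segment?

0.0704

Independent Poisson processes superpose: combined rate λ = 0.68 + 0.41 = 1.09 per kilometre.
Over the interval, μ = 1.09 × 2 = 2.18 (a 2-km segment = 2 kilometres).
P(N ≥ 5) = 1 − P(N ≤ 4) ≈ 0.0704.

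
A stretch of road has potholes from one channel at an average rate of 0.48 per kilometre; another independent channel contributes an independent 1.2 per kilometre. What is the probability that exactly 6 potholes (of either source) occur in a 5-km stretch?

0.1097

Independent Poisson processes superpose: combined rate λ = 0.48 + 1.2 = 1.68 per kilometre.
Over the interval, μ = 1.68 × 5 = 8.4 (a 5-km stretch = 5 kilometres).
P(N = 6) = e^(−8.4) · 8.4^6/6! ≈ 0.1097.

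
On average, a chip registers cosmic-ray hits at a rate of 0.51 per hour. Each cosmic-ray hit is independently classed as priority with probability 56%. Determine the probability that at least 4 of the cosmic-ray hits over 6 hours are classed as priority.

0.0952

Thinning: the cosmic-ray hits that are classed as priority themselves form a Poisson process with rate 0.56 × 0.51 = 0.2856 per hour.
Over the interval, μ = 0.2856 × 6 = 1.7136 (6 hours).
P(N ≥ 4) = 1 − P(N ≤ 3) ≈ 0.0952.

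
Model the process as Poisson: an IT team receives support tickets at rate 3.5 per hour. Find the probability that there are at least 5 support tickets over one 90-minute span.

Over the interval, μ = 3.5 × 1.5 = 5.25 (a 90-minute span = 1.5 hours).
P(N ≥ 5) = 1 − P(N ≤ 4) = 1 − Σ_{j=0}^{4} e^(−μ) μ^j/j! ≈ 0.6022.

0.6022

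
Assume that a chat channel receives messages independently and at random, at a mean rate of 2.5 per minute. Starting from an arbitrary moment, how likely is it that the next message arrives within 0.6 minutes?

0.7769

Inter-arrival times are exponential with rate λ = 2.5 per minute.
P(T ≤ 0.6) = 1 − e^(−λt) = 1 − e^(−2.5 × 0.6) = 1 − e^(−1.5) ≈ 0.7769.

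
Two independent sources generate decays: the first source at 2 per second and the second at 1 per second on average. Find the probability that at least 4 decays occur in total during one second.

Independent Poisson processes superpose: combined rate λ = 2 + 1 = 3 per second.
So μ = 3.
P(N ≥ 4) = 1 − P(N ≤ 3) ≈ 0.3528.

0.3528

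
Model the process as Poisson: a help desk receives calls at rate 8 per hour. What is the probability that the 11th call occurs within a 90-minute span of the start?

Over the interval, μ = 8 × 1.5 = 12 (a 90-minute span = 1.5 hours).
The 11th arrival falls in the interval iff at least 11 events occur there: P(S_11 ≤ t) = P(N ≥ 11) = 1 − P(N ≤ 10) ≈ 0.6528.

0.6528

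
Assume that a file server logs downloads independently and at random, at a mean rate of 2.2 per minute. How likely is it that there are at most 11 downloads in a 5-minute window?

0.5793

Over the interval, μ = 2.2 × 5 = 11 (a 5-minute window = 5 minutes).
P(N ≤ 11) = Σ_{j=0}^{11} e^(−μ) μ^j/j! ≈ 0.5793.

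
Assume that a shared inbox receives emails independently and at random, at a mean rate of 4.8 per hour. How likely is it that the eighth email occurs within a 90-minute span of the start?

0.4311

Over the interval, μ = 4.8 × 1.5 = 7.2 (a 90-minute span = 1.5 hours).
The eighth arrival falls in the interval iff at least 8 events occur there: P(S_8 ≤ t) = P(N ≥ 8) = 1 − P(N ≤ 7) ≈ 0.4311.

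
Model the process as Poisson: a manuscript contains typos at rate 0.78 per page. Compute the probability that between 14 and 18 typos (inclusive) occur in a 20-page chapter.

0.4664

Over the interval, μ = 0.78 × 20 = 15.6 (a 20-page chapter = 20 pages).
P(14 ≤ N ≤ 18) = Σ_{j=14}^{18} e^(−15.6) · 15.6^j/j! ≈ 0.4664.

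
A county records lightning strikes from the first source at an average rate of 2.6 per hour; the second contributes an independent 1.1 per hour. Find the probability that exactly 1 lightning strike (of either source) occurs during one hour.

0.0915

Independent Poisson processes superpose: combined rate λ = 2.6 + 1.1 = 3.7 per hour.
So μ = 3.7.
P(N = 1) = e^(−3.7) · 3.7^1/1! ≈ 0.0915.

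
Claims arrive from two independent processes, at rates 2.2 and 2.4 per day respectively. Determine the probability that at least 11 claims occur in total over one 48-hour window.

Independent Poisson processes superpose: combined rate λ = 2.2 + 2.4 = 4.6 per day.
Over the interval, μ = 4.6 × 2 = 9.2 (a 48-hour window = 2 days).
P(N ≥ 11) = 1 − P(N ≤ 10) ≈ 0.3180.

0.3180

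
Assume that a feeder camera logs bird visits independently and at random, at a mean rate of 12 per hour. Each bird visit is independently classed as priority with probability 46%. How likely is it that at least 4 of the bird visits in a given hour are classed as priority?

Thinning: the bird visits that are classed as priority themselves form a Poisson process with rate 0.46 × 12 = 5.52 per hour.
So μ = 5.52.
P(N ≥ 4) = 1 − P(N ≤ 3) ≈ 0.8006.

0.8006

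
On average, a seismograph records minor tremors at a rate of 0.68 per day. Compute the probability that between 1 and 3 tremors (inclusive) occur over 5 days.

0.5250

Over the interval, μ = 0.68 × 5 = 3.4 (5 days).
P(1 ≤ N ≤ 3) = Σ_{j=1}^{3} e^(−3.4) · 3.4^j/j! ≈ 0.5250.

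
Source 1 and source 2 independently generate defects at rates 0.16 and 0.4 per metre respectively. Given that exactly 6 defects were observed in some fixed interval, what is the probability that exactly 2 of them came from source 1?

0.3187

Given the total, each event is independently from source 1 with probability p = λ_1/(λ_1+λ_2) = 0.16/0.56 ≈ 0.2857.
So K ~ Binomial(6, 0.16/0.56): P(K = 2) = C(6,2) · (0.16/0.56)^2 · (0.4/0.56)^4 ≈ 0.3187.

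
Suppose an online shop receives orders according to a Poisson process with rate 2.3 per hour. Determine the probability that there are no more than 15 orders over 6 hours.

Over the interval, μ = 2.3 × 6 = 13.8 (6 hours).
P(N ≤ 15) = Σ_{j=0}^{15} e^(−μ) μ^j/j! ≈ 0.6890.

0.6890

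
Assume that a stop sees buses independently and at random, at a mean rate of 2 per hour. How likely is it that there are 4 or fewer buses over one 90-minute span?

Over the interval, μ = 2 × 1.5 = 3 (a 90-minute span = 1.5 hours).
P(N ≤ 4) = Σ_{j=0}^{4} e^(−μ) μ^j/j! ≈ 0.8153.

0.8153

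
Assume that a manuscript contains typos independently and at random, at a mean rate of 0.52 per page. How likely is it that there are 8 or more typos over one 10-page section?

0.1551

Over the interval, μ = 0.52 × 10 = 5.2 (a 10-page section = 10 pages).
P(N ≥ 8) = 1 − P(N ≤ 7) = 1 − Σ_{j=0}^{7} e^(−μ) μ^j/j! ≈ 0.1551.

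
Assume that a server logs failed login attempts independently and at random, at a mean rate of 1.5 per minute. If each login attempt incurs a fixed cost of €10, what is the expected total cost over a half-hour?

€450

E[N] = 1.5 × 30 = 45 (a half-hour = 30 minutes); E[cost] = 45 × €10 = €450.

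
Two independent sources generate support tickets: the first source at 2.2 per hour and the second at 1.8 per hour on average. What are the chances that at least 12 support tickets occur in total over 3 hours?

Independent Poisson processes superpose: combined rate λ = 2.2 + 1.8 = 4 per hour.
Over the interval, μ = 4 × 3 = 12 (3 hours).
P(N ≥ 12) = 1 − P(N ≤ 11) ≈ 0.5384.

0.5384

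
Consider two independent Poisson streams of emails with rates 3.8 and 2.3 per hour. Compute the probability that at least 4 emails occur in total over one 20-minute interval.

0.1489

Independent Poisson processes superpose: combined rate λ = 3.8 + 2.3 = 6.1 per hour.
Over the interval, μ = 6.1 × 1/3 ≈ 2.03333 (a 20-minute interval = 1/3 hours).
P(N ≥ 4) = 1 − P(N ≤ 3) ≈ 0.1489.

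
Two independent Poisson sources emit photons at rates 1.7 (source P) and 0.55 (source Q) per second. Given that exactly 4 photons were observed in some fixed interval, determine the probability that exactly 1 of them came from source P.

Given the total, each event is independently from source P with probability p = λ_P/(λ_P+λ_Q) = 1.7/2.25 ≈ 0.7556.
So K ~ Binomial(4, 1.7/2.25): P(K = 1) = C(4,1) · (1.7/2.25)^1 · (0.55/2.25)^3 ≈ 0.0441.

0.0441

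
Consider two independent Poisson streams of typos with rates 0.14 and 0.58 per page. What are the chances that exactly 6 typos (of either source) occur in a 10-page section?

0.1445

Independent Poisson processes superpose: combined rate λ = 0.14 + 0.58 = 0.72 per page.
Over the interval, μ = 0.72 × 10 = 7.2 (a 10-page section = 10 pages).
P(N = 6) = e^(−7.2) · 7.2^6/6! ≈ 0.1445.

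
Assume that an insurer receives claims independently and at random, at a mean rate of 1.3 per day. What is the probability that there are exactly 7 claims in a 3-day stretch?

Over the interval, μ = 1.3 × 3 = 3.9 (a 3-day stretch = 3 days).
P(N = 7) = e^(−μ) μ^7/7! = e^(−3.9) · 3.9^7/5040 ≈ 0.0551.

0.0551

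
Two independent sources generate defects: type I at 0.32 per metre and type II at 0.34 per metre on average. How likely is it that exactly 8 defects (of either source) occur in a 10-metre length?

Independent Poisson processes superpose: combined rate λ = 0.32 + 0.34 = 0.66 per metre.
Over the interval, μ = 0.66 × 10 = 6.6 (a 10-metre length = 10 metres).
P(N = 8) = e^(−6.6) · 6.6^8/8! ≈ 0.1215.

0.1215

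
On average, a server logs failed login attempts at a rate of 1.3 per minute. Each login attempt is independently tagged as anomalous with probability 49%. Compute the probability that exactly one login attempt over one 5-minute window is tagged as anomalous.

0.1318

Thinning: the login attempts that are tagged as anomalous themselves form a Poisson process with rate 0.49 × 1.3 = 0.637 per minute.
Over the interval, μ = 0.637 × 5 = 3.185 (a 5-minute window = 5 minutes).
P(N = 1) = e^(−3.185) · 3.185^1/1! ≈ 0.1318.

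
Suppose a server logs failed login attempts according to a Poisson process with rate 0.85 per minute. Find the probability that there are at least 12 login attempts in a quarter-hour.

0.6210

Over the interval, μ = 0.85 × 15 = 12.75 (a quarter-hour = 15 minutes).
P(N ≥ 12) = 1 − P(N ≤ 11) = 1 − Σ_{j=0}^{11} e^(−μ) μ^j/j! ≈ 0.6210.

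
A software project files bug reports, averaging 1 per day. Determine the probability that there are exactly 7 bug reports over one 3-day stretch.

Over the interval, μ = 1 × 3 = 3 (a 3-day stretch = 3 days).
P(N = 7) = e^(−μ) μ^7/7! = e^(−3) · 3^7/5040 ≈ 0.0216.

0.0216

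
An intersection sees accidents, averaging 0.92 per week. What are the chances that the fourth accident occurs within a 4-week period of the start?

Over the interval, μ = 0.92 × 4 = 3.68 (a 4-week period = 4 weeks).
The fourth arrival falls in the interval iff at least 4 events occur there: P(S_4 ≤ t) = P(N ≥ 4) = 1 − P(N ≤ 3) ≈ 0.5017.

0.5017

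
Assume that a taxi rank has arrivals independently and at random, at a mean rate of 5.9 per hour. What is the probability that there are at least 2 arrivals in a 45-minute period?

0.9350

Over the interval, μ = 5.9 × 0.75 = 4.425 (a 45-minute period = 0.75 hours).
P(N ≥ 2) = 1 − P(N ≤ 1) = 1 − Σ_{j=0}^{1} e^(−μ) μ^j/j! ≈ 0.9350.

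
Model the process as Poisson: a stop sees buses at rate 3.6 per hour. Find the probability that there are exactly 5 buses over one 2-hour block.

Over the interval, μ = 3.6 × 2 = 7.2 (a 2-hour block = 2 hours).
P(N = 5) = e^(−μ) μ^5/5! = e^(−7.2) · 7.2^5/120 ≈ 0.1204.

0.1204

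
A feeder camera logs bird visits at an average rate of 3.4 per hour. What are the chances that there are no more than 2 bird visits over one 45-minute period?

Over the interval, μ = 3.4 × 0.75 = 2.55 (a 45-minute period = 0.75 hours).
P(N ≤ 2) = Σ_{j=0}^{2} e^(−μ) μ^j/j! ≈ 0.5311.

0.5311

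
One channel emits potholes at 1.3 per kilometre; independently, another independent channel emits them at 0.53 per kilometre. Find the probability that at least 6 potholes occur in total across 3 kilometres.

0.4694

Independent Poisson processes superpose: combined rate λ = 1.3 + 0.53 = 1.83 per kilometre.
Over the interval, μ = 1.83 × 3 = 5.49 (3 kilometres).
P(N ≥ 6) = 1 − P(N ≤ 5) ≈ 0.4694.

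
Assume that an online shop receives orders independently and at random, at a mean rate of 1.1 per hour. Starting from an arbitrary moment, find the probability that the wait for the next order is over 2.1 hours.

0.0993

The wait for the next event is exponential with rate λ = 1.1 per hour.
P(T > 2.1) = e^(−λt) = e^(−1.1 × 2.1) = e^(−2.31) ≈ 0.0993.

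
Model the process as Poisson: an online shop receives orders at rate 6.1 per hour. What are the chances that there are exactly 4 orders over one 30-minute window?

Over the interval, μ = 6.1 × 0.5 = 3.05 (a 30-minute window = 0.5 hours).
P(N = 4) = e^(−μ) μ^4/4! = e^(−3.05) · 3.05^4/24 ≈ 0.1708.

0.1708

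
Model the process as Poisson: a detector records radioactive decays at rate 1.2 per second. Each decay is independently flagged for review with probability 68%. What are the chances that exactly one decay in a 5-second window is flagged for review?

Thinning: the decays that are flagged for review themselves form a Poisson process with rate 0.68 × 1.2 = 0.816 per second.
Over the interval, μ = 0.816 × 5 = 4.08 (a 5-second window = 5 seconds).
P(N = 1) = e^(−4.08) · 4.08^1/1! ≈ 0.0690.

0.0690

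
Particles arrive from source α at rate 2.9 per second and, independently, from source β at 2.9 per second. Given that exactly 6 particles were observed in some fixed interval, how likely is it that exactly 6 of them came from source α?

Given the total, each event is independently from source α with probability p = λ_α/(λ_α+λ_β) = 2.9/5.8 = 0.5000.
So K ~ Binomial(6, 2.9/5.8): P(K = 6) = C(6,6) · (2.9/5.8)^6 · (2.9/5.8)^0 ≈ 0.0156.

0.0156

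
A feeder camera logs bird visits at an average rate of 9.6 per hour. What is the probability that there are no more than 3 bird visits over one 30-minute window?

Over the interval, μ = 9.6 × 0.5 = 4.8 (a 30-minute window = 0.5 hours).
P(N ≤ 3) = Σ_{j=0}^{3} e^(−μ) μ^j/j! ≈ 0.2942.

0.2942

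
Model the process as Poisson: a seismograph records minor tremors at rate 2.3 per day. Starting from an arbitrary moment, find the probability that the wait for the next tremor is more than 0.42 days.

The wait for the next event is exponential with rate λ = 2.3 per day.
P(T > 0.42) = e^(−λt) = e^(−2.3 × 0.42) = e^(−0.966) ≈ 0.3806.

0.3806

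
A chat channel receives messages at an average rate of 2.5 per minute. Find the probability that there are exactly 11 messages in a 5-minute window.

Over the interval, μ = 2.5 × 5 = 12.5 (a 5-minute window = 5 minutes).
P(N = 11) = e^(−μ) μ^11/11! = e^(−12.5) · 12.5^11/39916800 ≈ 0.1087.

0.1087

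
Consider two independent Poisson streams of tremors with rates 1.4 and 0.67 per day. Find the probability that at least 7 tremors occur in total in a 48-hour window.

Independent Poisson processes superpose: combined rate λ = 1.4 + 0.67 = 2.07 per day.
Over the interval, μ = 2.07 × 2 = 4.14 (a 48-hour window = 2 days).
P(N ≥ 7) = 1 − P(N ≤ 6) ≈ 0.1258.

0.1258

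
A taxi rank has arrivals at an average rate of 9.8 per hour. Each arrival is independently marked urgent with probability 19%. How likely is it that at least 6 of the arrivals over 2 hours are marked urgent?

0.1734

Thinning: the arrivals that are marked urgent themselves form a Poisson process with rate 0.19 × 9.8 = 1.862 per hour.
Over the interval, μ = 1.862 × 2 = 3.724 (2 hours).
P(N ≥ 6) = 1 − P(N ≤ 5) ≈ 0.1734.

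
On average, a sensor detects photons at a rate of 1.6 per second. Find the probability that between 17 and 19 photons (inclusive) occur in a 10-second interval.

Over the interval, μ = 1.6 × 10 = 16 (a 10-second interval = 10 seconds).
P(17 ≤ N ≤ 19) = Σ_{j=17}^{19} e^(−16) · 16^j/j! ≈ 0.2463.

0.2463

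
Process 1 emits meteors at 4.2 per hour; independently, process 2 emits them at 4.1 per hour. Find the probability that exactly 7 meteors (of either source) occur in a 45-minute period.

0.1423

Independent Poisson processes superpose: combined rate λ = 4.2 + 4.1 = 8.3 per hour.
Over the interval, μ = 8.3 × 0.75 = 6.225 (a 45-minute period = 0.75 hours).
P(N = 7) = e^(−6.225) · 6.225^7/7! ≈ 0.1423.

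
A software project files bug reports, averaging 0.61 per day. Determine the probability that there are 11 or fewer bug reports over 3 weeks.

0.3727

Over the interval, μ = 0.61 × 21 = 12.81 (3 weeks = 21 days).
P(N ≤ 11) = Σ_{j=0}^{11} e^(−μ) μ^j/j! ≈ 0.3727.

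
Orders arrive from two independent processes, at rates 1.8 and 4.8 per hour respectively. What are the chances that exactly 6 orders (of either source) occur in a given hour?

Independent Poisson processes superpose: combined rate λ = 1.8 + 4.8 = 6.6 per hour.
So μ = 6.6.
P(N = 6) = e^(−6.6) · 6.6^6/6! ≈ 0.1562.

0.1562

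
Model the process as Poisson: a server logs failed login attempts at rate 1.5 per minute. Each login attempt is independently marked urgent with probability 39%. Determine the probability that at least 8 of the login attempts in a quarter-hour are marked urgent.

0.6491

Thinning: the login attempts that are marked urgent themselves form a Poisson process with rate 0.39 × 1.5 = 0.585 per minute.
Over the interval, μ = 0.585 × 15 = 8.775 (a quarter-hour = 15 minutes).
P(N ≥ 8) = 1 − P(N ≤ 7) ≈ 0.6491.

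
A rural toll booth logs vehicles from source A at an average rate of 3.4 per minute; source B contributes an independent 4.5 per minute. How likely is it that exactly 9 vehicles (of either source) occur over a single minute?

0.1224

Independent Poisson processes superpose: combined rate λ = 3.4 + 4.5 = 7.9 per minute.
So μ = 7.9.
P(N = 9) = e^(−7.9) · 7.9^9/9! ≈ 0.1224.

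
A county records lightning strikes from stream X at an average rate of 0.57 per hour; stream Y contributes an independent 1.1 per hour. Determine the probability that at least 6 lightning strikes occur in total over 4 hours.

0.6566

Independent Poisson processes superpose: combined rate λ = 0.57 + 1.1 = 1.67 per hour.
Over the interval, μ = 1.67 × 4 = 6.68 (4 hours).
P(N ≥ 6) = 1 − P(N ≤ 5) ≈ 0.6566.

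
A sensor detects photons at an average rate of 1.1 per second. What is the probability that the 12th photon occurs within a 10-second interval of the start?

0.4207

Over the interval, μ = 1.1 × 10 = 11 (a 10-second interval = 10 seconds).
The 12th arrival falls in the interval iff at least 12 events occur there: P(S_12 ≤ t) = P(N ≥ 12) = 1 − P(N ≤ 11) ≈ 0.4207.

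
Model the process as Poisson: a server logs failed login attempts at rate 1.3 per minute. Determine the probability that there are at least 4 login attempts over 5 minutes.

0.8882

Over the interval, μ = 1.3 × 5 = 6.5 (5 minutes).
P(N ≥ 4) = 1 − P(N ≤ 3) = 1 − Σ_{j=0}^{3} e^(−μ) μ^j/j! ≈ 0.8882.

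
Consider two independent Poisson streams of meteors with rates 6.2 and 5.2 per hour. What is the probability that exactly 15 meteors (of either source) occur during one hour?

0.0611

Independent Poisson processes superpose: combined rate λ = 6.2 + 5.2 = 11.4 per hour.
So μ = 11.4.
P(N = 15) = e^(−11.4) · 11.4^15/15! ≈ 0.0611.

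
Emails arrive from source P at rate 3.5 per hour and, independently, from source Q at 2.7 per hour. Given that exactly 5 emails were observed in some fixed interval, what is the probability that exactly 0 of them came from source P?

Given the total, each event is independently from source P with probability p = λ_P/(λ_P+λ_Q) = 3.5/6.2 ≈ 0.5645.
So K ~ Binomial(5, 3.5/6.2): P(K = 0) = C(5,0) · (3.5/6.2)^0 · (2.7/6.2)^5 ≈ 0.0157.

0.0157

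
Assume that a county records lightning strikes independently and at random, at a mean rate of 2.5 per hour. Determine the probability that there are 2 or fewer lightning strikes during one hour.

With mean μ = 2.5 per hour,
P(N ≤ 2) = Σ_{j=0}^{2} e^(−μ) μ^j/j! ≈ 0.5438.

0.5438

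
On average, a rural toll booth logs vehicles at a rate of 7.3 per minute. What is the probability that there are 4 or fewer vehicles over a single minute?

0.1473

With mean μ = 7.3 per minute,
P(N ≤ 4) = Σ_{j=0}^{4} e^(−μ) μ^j/j! ≈ 0.1473.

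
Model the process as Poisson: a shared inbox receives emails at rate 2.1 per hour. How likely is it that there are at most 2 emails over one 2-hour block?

Over the interval, μ = 2.1 × 2 = 4.2 (a 2-hour block = 2 hours).
P(N ≤ 2) = Σ_{j=0}^{2} e^(−μ) μ^j/j! ≈ 0.2102.

0.2102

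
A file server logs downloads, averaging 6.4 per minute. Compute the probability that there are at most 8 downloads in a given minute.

0.8033

With mean μ = 6.4 per minute,
P(N ≤ 8) = Σ_{j=0}^{8} e^(−μ) μ^j/j! ≈ 0.8033.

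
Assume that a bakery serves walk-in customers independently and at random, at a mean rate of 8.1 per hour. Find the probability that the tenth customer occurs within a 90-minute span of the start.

0.7705

Over the interval, μ = 8.1 × 1.5 = 12.15 (a 90-minute span = 1.5 hours).
The tenth arrival falls in the interval iff at least 10 events occur there: P(S_10 ≤ t) = P(N ≥ 10) = 1 − P(N ≤ 9) ≈ 0.7705.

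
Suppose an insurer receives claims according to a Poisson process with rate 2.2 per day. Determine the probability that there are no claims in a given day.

0.1108

With mean μ = 2.2 per day,
P(N = 0) = e^(−μ) μ^0/0! = e^(−2.2) · 2.2^0/1 ≈ 0.1108.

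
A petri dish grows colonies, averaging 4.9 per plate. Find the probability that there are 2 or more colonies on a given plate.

0.9561

With mean μ = 4.9 per plate,
P(N ≥ 2) = 1 − P(N ≤ 1) = 1 − Σ_{j=0}^{1} e^(−μ) μ^j/j! ≈ 0.9561.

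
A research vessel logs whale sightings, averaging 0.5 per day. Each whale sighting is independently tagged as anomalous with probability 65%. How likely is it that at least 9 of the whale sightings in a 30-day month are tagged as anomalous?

0.6383

Thinning: the whale sightings that are tagged as anomalous themselves form a Poisson process with rate 0.65 × 0.5 = 0.325 per day.
Over the interval, μ = 0.325 × 30 = 9.75 (a 30-day month = 30 days).
P(N ≥ 9) = 1 − P(N ≤ 8) ≈ 0.6383.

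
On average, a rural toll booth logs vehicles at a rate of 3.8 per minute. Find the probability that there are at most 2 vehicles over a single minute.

0.2689

With mean μ = 3.8 per minute,
P(N ≤ 2) = Σ_{j=0}^{2} e^(−μ) μ^j/j! ≈ 0.2689.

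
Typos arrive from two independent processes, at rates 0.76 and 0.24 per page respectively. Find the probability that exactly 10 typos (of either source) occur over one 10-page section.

0.1251

Independent Poisson processes superpose: combined rate λ = 0.76 + 0.24 = 1 per page.
Over the interval, μ = 1 × 10 = 10 (a 10-page section = 10 pages).
P(N = 10) = e^(−10) · 10^10/10! ≈ 0.1251.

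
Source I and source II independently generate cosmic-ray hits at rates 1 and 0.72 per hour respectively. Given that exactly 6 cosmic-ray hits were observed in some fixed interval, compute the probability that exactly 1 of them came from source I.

Given the total, each event is independently from source I with probability p = λ_I/(λ_I+λ_II) = 1/1.72 ≈ 0.5814.
So K ~ Binomial(6, 1/1.72): P(K = 1) = C(6,1) · (1/1.72)^1 · (0.72/1.72)^5 ≈ 0.0448.

0.0448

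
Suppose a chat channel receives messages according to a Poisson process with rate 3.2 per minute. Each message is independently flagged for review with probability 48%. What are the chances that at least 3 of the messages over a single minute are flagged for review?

0.2002

Thinning: the messages that are flagged for review themselves form a Poisson process with rate 0.48 × 3.2 = 1.536 per minute.
So μ = 1.536.
P(N ≥ 3) = 1 − P(N ≤ 2) ≈ 0.2002.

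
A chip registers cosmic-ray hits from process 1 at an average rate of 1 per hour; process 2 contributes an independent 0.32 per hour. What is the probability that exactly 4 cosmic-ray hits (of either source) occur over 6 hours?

Independent Poisson processes superpose: combined rate λ = 1 + 0.32 = 1.32 per hour.
Over the interval, μ = 1.32 × 6 = 7.92 (6 hours).
P(N = 4) = e^(−7.92) · 7.92^4/4! ≈ 0.0596.

0.0596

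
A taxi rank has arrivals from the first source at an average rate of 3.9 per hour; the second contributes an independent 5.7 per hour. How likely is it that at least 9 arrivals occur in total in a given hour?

0.6204

Independent Poisson processes superpose: combined rate λ = 3.9 + 5.7 = 9.6 per hour.
So μ = 9.6.
P(N ≥ 9) = 1 − P(N ≤ 8) ≈ 0.6204.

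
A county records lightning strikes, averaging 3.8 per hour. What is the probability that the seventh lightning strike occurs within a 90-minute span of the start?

0.3456

Over the interval, μ = 3.8 × 1.5 = 5.7 (a 90-minute span = 1.5 hours).
The seventh arrival falls in the interval iff at least 7 events occur there: P(S_7 ≤ t) = P(N ≥ 7) = 1 − P(N ≤ 6) ≈ 0.3456.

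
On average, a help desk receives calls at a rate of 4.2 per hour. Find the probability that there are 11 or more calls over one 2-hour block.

Over the interval, μ = 4.2 × 2 = 8.4 (a 2-hour block = 2 hours).
P(N ≥ 11) = 1 − P(N ≤ 10) = 1 − Σ_{j=0}^{10} e^(−μ) μ^j/j! ≈ 0.2257.

0.2257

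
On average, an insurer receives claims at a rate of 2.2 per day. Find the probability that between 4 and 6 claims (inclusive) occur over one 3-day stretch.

Over the interval, μ = 2.2 × 3 = 6.6 (a 3-day stretch = 3 days).
P(4 ≤ N ≤ 6) = Σ_{j=4}^{6} e^(−6.6) · 6.6^j/j! ≈ 0.4057.

0.4057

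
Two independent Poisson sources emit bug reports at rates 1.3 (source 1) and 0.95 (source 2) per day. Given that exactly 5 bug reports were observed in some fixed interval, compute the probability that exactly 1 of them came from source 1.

0.0918

Given the total, each event is independently from source 1 with probability p = λ_1/(λ_1+λ_2) = 1.3/2.25 ≈ 0.5778.
So K ~ Binomial(5, 1.3/2.25): P(K = 1) = C(5,1) · (1.3/2.25)^1 · (0.95/2.25)^4 ≈ 0.0918.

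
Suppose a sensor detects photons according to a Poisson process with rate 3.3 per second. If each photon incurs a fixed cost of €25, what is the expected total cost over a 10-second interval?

€825

E[N] = 3.3 × 10 = 33 (a 10-second interval = 10 seconds); E[cost] = 33 × €25 = €825.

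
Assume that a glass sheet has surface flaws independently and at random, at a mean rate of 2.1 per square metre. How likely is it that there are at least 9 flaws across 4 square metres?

0.4631

Over the interval, μ = 2.1 × 4 = 8.4 (4 square metres).
P(N ≥ 9) = 1 − P(N ≤ 8) = 1 − Σ_{j=0}^{8} e^(−μ) μ^j/j! ≈ 0.4631.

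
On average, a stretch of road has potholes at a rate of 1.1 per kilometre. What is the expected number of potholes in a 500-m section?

0.55

E[N] = λt = 1.1 × 0.5 = 0.55 (a 500-m section = 0.5 kilometres).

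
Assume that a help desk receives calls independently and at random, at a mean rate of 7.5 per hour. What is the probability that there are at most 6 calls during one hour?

0.3782

With mean μ = 7.5 per hour,
P(N ≤ 6) = Σ_{j=0}^{6} e^(−μ) μ^j/j! ≈ 0.3782.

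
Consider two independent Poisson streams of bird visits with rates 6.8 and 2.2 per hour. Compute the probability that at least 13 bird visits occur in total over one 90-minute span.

0.5907

Independent Poisson processes superpose: combined rate λ = 6.8 + 2.2 = 9 per hour.
Over the interval, μ = 9 × 1.5 = 13.5 (a 90-minute span = 1.5 hours).
P(N ≥ 13) = 1 − P(N ≤ 12) ≈ 0.5907.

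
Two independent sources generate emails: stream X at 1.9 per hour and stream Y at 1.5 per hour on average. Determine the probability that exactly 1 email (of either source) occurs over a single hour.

Independent Poisson processes superpose: combined rate λ = 1.9 + 1.5 = 3.4 per hour.
So μ = 3.4.
P(N = 1) = e^(−3.4) · 3.4^1/1! ≈ 0.1135.

0.1135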